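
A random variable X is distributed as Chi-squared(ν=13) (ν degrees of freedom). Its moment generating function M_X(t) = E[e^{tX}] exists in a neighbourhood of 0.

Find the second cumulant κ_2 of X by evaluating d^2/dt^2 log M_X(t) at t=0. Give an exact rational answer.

M_X(t) = (1 - 2*t)^(-13/2)
K_X(t) = log M_X(t) = -13*log(1 - 2*t)/2
D^2[K](t) = 26/(4*t^2 - 4*t + 1)

κ_2 = D^2[K](0) = 26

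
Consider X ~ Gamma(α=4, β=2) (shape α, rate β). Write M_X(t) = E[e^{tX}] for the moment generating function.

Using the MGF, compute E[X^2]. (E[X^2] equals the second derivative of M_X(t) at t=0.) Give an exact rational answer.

E[X^2] = M′′(0) = 5

M_X(t) = 16/(2 - t)^4
M′(t) = -64/(t^5 - 10*t^4 + 40*t^3 - 80*t^2 + 80*t - 32)
M′′(t) = 320/(t^6 - 12*t^5 + 60*t^4 - 160*t^3 + 240*t^2 - 192*t + 64)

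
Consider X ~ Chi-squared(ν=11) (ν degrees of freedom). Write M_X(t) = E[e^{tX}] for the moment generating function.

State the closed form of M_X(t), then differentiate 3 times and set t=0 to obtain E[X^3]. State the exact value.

M_X(t) = (1 - 2*t)^(-11/2)

E[X^3] = D^3[M](0) = 2145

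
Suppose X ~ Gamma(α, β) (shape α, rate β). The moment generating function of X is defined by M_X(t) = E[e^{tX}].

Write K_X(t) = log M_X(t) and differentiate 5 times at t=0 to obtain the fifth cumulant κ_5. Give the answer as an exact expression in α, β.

κ_5 = D^5[K](0) = 24*α/β^5

M_X(t) = (β/(β - t))^α
K_X(t) = log M_X(t) = α*(log(β) - log(β - t))
D^5[K](t) = -24*α/(-β^5 + 5*β^4*t - 10*β^3*t^2 + 10*β^2*t^3 - 5*β*t^4 + t^5)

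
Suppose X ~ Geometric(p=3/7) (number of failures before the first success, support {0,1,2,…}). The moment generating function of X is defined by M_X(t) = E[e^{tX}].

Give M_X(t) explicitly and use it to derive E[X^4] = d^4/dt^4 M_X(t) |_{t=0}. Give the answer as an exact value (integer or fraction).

E[X^4] = M′′′′(0) = 5060/27

M_X(t) = 3/(7*(1 - 4*e^(t)/7))
M′(t) = 12*e^(t)/(16*e^(2*t) - 56*e^(t) + 49)
M′′(t) = (-48*e^(2*t) - 84*e^(t))/(64*e^(3*t) - 336*e^(2*t) + 588*e^(t) - 343)
M′′′(t) = (192*e^(3*t) + 1344*e^(2*t) + 588*e^(t))/(256*e^(4*t) - 1792*e^(3*t) + 4704*e^(2*t) - 5488*e^(t) + 2401)
M′′′′(t) = (-768*e^(4*t) - 14784*e^(3*t) - 25872*e^(2*t) - 4116*e^(t))/(1024*e^(5*t) - 8960*e^(4*t) + 31360*e^(3*t) - 54880*e^(2*t) + 48020*e^(t) - 16807)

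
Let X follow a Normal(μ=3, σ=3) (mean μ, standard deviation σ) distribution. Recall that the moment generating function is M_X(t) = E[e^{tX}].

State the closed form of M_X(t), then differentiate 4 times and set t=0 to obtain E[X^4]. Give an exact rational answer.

E[X^4] = D^4[M](0) = 810

M_X(t) = e^(9*t^2/2 + 3*t)
D^4[M](t) = 6561*t^4*e^(3*t)*e^(9*t^2/2) + 8748*t^3*e^(3*t)*e^(9*t^2/2) + 8748*t^2*e^(3*t)*e^(9*t^2/2) + 3888*t*e^(3*t)*e^(9*t^2/2) + 810*e^(3*t)*e^(9*t^2/2)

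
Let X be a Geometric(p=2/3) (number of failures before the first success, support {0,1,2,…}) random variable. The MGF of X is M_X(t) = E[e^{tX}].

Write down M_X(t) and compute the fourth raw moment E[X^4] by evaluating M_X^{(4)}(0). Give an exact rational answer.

E[X^4] = M′′′′(0) = 10

M_X(t) = 2/(3*(1 - e^(t)/3))
M′(t) = 2*e^(t)/(e^(2*t) - 6*e^(t) + 9)
M′′(t) = (-2*e^(2*t) - 6*e^(t))/(e^(3*t) - 9*e^(2*t) + 27*e^(t) - 27)
M′′′(t) = (2*e^(3*t) + 24*e^(2*t) + 18*e^(t))/(e^(4*t) - 12*e^(3*t) + 54*e^(2*t) - 108*e^(t) + 81)
M′′′′(t) = (-2*e^(4*t) - 66*e^(3*t) - 198*e^(2*t) - 54*e^(t))/(e^(5*t) - 15*e^(4*t) + 90*e^(3*t) - 270*e^(2*t) + 405*e^(t) - 243)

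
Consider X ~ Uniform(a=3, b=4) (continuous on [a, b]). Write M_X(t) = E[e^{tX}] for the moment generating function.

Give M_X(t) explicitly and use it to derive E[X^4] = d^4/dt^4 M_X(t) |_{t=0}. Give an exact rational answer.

M_X(t) = (e^(4*t) - e^(3*t))/t

E[X^4] = M^(4)(0) = 781/5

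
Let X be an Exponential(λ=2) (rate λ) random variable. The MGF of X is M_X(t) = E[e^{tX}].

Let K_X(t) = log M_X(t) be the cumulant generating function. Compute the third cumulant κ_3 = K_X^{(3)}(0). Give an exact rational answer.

κ_3 = K^(3)(0) = 1/4

M_X(t) = 2/(2 - t)
K_X(t) = log M_X(t) = -log(2 - t) + log(2)
K^(3)(t) = -2/(t^3 - 6*t^2 + 12*t - 8)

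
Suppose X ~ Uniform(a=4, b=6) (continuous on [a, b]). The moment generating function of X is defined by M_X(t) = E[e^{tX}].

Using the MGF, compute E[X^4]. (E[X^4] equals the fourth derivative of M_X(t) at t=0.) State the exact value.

M_X(t) = (e^(6*t) - e^(4*t))/(2*t)
M′(t) = (6*t*e^(6*t) - 4*t*e^(4*t) - e^(6*t) + e^(4*t))/(2*t^2)
M′′(t) = (18*t^2*e^(6*t) - 8*t^2*e^(4*t) - 6*t*e^(6*t) + 4*t*e^(4*t) + e^(6*t) - e^(4*t))/t^3
M′′′(t) = (108*t^3*e^(6*t) - 32*t^3*e^(4*t) - 54*t^2*e^(6*t) + 24*t^2*e^(4*t) + 18*t*e^(6*t) - 12*t*e^(4*t) - 3*e^(6*t) + 3*e^(4*t))/t^4

E[X^4] = M′′′′(0) = 3376/5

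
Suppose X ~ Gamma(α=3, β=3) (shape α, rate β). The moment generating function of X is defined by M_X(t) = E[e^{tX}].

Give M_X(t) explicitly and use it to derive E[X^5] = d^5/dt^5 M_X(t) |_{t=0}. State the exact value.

M_X(t) = 27/(3 - t)^3
M^(5)(t) = 68040/(t^8 - 24*t^7 + 252*t^6 - 1512*t^5 + 5670*t^4 - 13608*t^3 + 20412*t^2 - 17496*t + 6561)

E[X^5] = M^(5)(0) = 280/27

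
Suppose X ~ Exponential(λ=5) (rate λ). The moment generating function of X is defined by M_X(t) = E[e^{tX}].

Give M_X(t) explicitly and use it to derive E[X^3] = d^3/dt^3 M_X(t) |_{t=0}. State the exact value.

E[X^3] = D^3[M](0) = 6/125

M_X(t) = 5/(5 - t)
D^3[M](t) = 30/(t^4 - 20*t^3 + 150*t^2 - 500*t + 625)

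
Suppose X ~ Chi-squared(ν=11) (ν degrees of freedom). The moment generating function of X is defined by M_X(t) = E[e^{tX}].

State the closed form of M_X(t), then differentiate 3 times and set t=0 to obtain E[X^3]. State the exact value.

E[X^3] = M^(3)(0) = 2145

M_X(t) = (1 - 2*t)^(-11/2)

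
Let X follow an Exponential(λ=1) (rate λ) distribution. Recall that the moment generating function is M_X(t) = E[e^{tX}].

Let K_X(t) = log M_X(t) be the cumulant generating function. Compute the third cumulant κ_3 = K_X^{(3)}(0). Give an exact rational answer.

κ_3 = K^(3)(0) = 2

M_X(t) = 1/(1 - t)
K_X(t) = log M_X(t) = -log(1 - t)
K^(3)(t) = -2/(t^3 - 3*t^2 + 3*t - 1)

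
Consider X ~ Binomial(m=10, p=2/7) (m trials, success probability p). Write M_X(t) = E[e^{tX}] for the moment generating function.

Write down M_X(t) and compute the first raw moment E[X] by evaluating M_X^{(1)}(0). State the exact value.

E[X] = M′(0) = 20/7

M_X(t) = (2*e^(t)/7 + 5/7)^10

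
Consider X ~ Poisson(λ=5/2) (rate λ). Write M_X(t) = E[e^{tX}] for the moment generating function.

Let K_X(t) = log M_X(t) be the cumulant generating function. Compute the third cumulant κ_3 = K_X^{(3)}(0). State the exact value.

κ_3 = d^3K/dt^3 |_{t=0} = 5/2

M_X(t) = e^(5*e^(t)/2 - 5/2)
K_X(t) = log M_X(t) = 5*e^(t)/2 - 5/2
dK/dt = 5*e^(t)/2
d^2K/dt^2 = 5*e^(t)/2
d^3K/dt^3 = 5*e^(t)/2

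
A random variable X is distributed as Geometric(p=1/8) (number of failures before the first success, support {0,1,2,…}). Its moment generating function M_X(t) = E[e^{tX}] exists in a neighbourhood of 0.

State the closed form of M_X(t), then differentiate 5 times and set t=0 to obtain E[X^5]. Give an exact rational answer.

M_X(t) = 1/(8*(1 - 7*e^(t)/8))

E[X^5] = D^5[M](0) = 2646007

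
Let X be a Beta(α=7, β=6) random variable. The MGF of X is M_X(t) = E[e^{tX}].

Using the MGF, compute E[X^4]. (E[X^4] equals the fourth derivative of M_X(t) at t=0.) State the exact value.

E[X^4] = D^4[M](0) = 3/26

M_X(t) = ₁F₁(7; 13; t)
D^4[M](t) = 3*₁F₁(11; 17; t)/26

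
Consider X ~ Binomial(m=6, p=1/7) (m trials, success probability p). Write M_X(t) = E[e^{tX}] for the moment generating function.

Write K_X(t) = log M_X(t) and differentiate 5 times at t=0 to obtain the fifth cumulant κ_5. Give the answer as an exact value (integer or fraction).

κ_5 = D^5[K](0) = -4140/16807

M_X(t) = (e^(t)/7 + 6/7)^6
K_X(t) = log M_X(t) = 6*log(e^(t)/7 + 6/7)
D^5[K](t) = (-36*e^(4*t) + 2376*e^(3*t) - 14256*e^(2*t) + 7776*e^(t))/(e^(5*t) + 30*e^(4*t) + 360*e^(3*t) + 2160*e^(2*t) + 6480*e^(t) + 7776)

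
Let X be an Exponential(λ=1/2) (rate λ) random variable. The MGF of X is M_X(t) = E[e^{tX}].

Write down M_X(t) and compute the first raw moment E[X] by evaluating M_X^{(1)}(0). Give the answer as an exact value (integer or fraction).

E[X] = M^(1)(0) = 2

M_X(t) = 1/(2*(1/2 - t))
M^(1)(t) = 2/(4*t^2 - 4*t + 1)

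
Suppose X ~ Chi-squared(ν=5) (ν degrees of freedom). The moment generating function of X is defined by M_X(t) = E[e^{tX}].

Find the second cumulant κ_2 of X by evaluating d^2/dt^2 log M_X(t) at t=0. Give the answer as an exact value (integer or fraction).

M_X(t) = (1 - 2*t)^(-5/2)
K_X(t) = log M_X(t) = -5*log(1 - 2*t)/2
dK/dt = -5/(2*t - 1)
d^2K/dt^2 = 10/(4*t^2 - 4*t + 1)

κ_2 = d^2K/dt^2 |_{t=0} = 10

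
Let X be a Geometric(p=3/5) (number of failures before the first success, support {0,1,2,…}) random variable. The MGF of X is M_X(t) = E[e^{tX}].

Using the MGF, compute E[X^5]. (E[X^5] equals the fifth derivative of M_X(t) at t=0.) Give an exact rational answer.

M_X(t) = 3/(5*(1 - 2*e^(t)/5))
M′(t) = 6*e^(t)/(4*e^(2*t) - 20*e^(t) + 25)
M′′(t) = (-12*e^(2*t) - 30*e^(t))/(8*e^(3*t) - 60*e^(2*t) + 150*e^(t) - 125)
M′′′(t) = (24*e^(3*t) + 240*e^(2*t) + 150*e^(t))/(16*e^(4*t) - 160*e^(3*t) + 600*e^(2*t) - 1000*e^(t) + 625)
M′′′′(t) = (-48*e^(4*t) - 1320*e^(3*t) - 3300*e^(2*t) - 750*e^(t))/(32*e^(5*t) - 400*e^(4*t) + 2000*e^(3*t) - 5000*e^(2*t) + 6250*e^(t) - 3125)

E[X^5] = M′′′′′(0) = 9854/81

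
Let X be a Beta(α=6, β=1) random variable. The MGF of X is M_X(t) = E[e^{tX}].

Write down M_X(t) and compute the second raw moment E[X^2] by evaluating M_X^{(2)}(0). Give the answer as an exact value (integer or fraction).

M_X(t) = ₁F₁(6; 7; t)
dM/dt = 6*₁F₁(7; 8; t)/7
d^2M/dt^2 = 3*₁F₁(8; 9; t)/4

E[X^2] = d^2M/dt^2 |_{t=0} = 3/4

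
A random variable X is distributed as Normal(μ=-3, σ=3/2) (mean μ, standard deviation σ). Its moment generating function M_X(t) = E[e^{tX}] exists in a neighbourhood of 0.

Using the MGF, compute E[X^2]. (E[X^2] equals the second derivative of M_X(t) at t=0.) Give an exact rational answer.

E[X^2] = M′′(0) = 45/4

M_X(t) = e^(9*t^2/8 - 3*t)
M′(t) = 9*t*e^(-3*t)*e^(9*t^2/8)/4 - 3*e^(-3*t)*e^(9*t^2/8)
M′′(t) = (81*t^2*e^(9*t^2/8) - 216*t*e^(9*t^2/8) + 180*e^(9*t^2/8))*e^(-3*t)/16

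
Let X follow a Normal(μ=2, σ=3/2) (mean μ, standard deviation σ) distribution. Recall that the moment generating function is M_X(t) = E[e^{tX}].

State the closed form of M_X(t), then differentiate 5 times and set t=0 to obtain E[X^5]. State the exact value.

E[X^5] = M′′′′′(0) = 2911/8

M_X(t) = e^(9*t^2/8 + 2*t)
M′(t) = 9*t*e^(2*t)*e^(9*t^2/8)/4 + 2*e^(2*t)*e^(9*t^2/8)
M′′(t) = 81*t^2*e^(2*t)*e^(9*t^2/8)/16 + 9*t*e^(2*t)*e^(9*t^2/8) + 25*e^(2*t)*e^(9*t^2/8)/4
M′′′(t) = 729*t^3*e^(2*t)*e^(9*t^2/8)/64 + 243*t^2*e^(2*t)*e^(9*t^2/8)/8 + 675*t*e^(2*t)*e^(9*t^2/8)/16 + 43*e^(2*t)*e^(9*t^2/8)/2
M′′′′(t) = 6561*t^4*e^(2*t)*e^(9*t^2/8)/256 + 729*t^3*e^(2*t)*e^(9*t^2/8)/8 + 6075*t^2*e^(2*t)*e^(9*t^2/8)/32 + 387*t*e^(2*t)*e^(9*t^2/8)/2 + 1363*e^(2*t)*e^(9*t^2/8)/16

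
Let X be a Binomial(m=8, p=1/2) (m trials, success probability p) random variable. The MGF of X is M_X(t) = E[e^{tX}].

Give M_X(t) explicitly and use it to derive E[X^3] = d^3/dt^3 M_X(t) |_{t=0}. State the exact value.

M_X(t) = (e^(t)/2 + 1/2)^8
dM/dt = e^(8*t)/32 + 7*e^(7*t)/32 + 21*e^(6*t)/32 + 35*e^(5*t)/32 + 35*e^(4*t)/32 + 21*e^(3*t)/32 + 7*e^(2*t)/32 + e^(t)/32
d^2M/dt^2 = e^(8*t)/4 + 49*e^(7*t)/32 + 63*e^(6*t)/16 + 175*e^(5*t)/32 + 35*e^(4*t)/8 + 63*e^(3*t)/32 + 7*e^(2*t)/16 + e^(t)/32
d^3M/dt^3 = 2*e^(8*t) + 343*e^(7*t)/32 + 189*e^(6*t)/8 + 875*e^(5*t)/32 + 35*e^(4*t)/2 + 189*e^(3*t)/32 + 7*e^(2*t)/8 + e^(t)/32

E[X^3] = d^3M/dt^3 |_{t=0} = 88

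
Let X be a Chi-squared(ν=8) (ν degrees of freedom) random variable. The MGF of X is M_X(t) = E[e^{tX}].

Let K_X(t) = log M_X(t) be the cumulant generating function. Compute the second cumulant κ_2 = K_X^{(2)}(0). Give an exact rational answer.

M_X(t) = (1 - 2*t)^(-4)
K_X(t) = log M_X(t) = -4*log(1 - 2*t)
K′(t) = -8/(2*t - 1)
K′′(t) = 16/(4*t^2 - 4*t + 1)

κ_2 = K′′(0) = 16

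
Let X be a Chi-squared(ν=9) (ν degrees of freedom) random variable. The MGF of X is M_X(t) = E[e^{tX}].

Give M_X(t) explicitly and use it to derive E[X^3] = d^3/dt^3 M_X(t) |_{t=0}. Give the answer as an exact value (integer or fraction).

M_X(t) = (1 - 2*t)^(-9/2)
dM/dt = -9/(32*t^5*√(1 - 2*t) - 80*t^4*√(1 - 2*t) + 80*t^3*√(1 - 2*t) - 40*t^2*√(1 - 2*t) + 10*t*√(1 - 2*t) - √(1 - 2*t))
d^2M/dt^2 = 99/(64*t^6*√(1 - 2*t) - 192*t^5*√(1 - 2*t) + 240*t^4*√(1 - 2*t) - 160*t^3*√(1 - 2*t) + 60*t^2*√(1 - 2*t) - 12*t*√(1 - 2*t) + √(1 - 2*t))

E[X^3] = d^3M/dt^3 |_{t=0} = 1287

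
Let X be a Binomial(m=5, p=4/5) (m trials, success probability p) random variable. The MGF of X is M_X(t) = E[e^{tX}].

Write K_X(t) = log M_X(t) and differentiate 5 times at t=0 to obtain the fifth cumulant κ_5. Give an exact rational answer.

κ_5 = K^(5)(0) = 276/625

M_X(t) = (4*e^(t)/5 + 1/5)^5
K_X(t) = log M_X(t) = 5*log(4*e^(t)/5 + 1/5)
K^(5)(t) = (-1280*e^(4*t) + 3520*e^(3*t) - 880*e^(2*t) + 20*e^(t))/(1024*e^(5*t) + 1280*e^(4*t) + 640*e^(3*t) + 160*e^(2*t) + 20*e^(t) + 1)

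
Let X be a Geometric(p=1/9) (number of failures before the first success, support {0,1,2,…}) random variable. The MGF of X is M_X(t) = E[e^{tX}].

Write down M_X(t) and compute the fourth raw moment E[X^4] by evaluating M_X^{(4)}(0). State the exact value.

E[X^4] = D^4[M](0) = 117640

M_X(t) = 1/(9*(1 - 8*e^(t)/9))
D^4[M](t) = (-4096*e^(4*t) - 50688*e^(3*t) - 57024*e^(2*t) - 5832*e^(t))/(32768*e^(5*t) - 184320*e^(4*t) + 414720*e^(3*t) - 466560*e^(2*t) + 262440*e^(t) - 59049)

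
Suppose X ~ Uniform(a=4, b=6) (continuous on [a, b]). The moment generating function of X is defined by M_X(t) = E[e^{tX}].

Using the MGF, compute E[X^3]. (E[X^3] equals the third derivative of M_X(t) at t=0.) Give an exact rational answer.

M_X(t) = (e^(6*t) - e^(4*t))/(2*t)
dM/dt = (6*t*e^(6*t) - 4*t*e^(4*t) - e^(6*t) + e^(4*t))/(2*t^2)
d^2M/dt^2 = (18*t^2*e^(6*t) - 8*t^2*e^(4*t) - 6*t*e^(6*t) + 4*t*e^(4*t) + e^(6*t) - e^(4*t))/t^3
d^3M/dt^3 = (108*t^3*e^(6*t) - 32*t^3*e^(4*t) - 54*t^2*e^(6*t) + 24*t^2*e^(4*t) + 18*t*e^(6*t) - 12*t*e^(4*t) - 3*e^(6*t) + 3*e^(4*t))/t^4

E[X^3] = d^3M/dt^3 |_{t=0} = 130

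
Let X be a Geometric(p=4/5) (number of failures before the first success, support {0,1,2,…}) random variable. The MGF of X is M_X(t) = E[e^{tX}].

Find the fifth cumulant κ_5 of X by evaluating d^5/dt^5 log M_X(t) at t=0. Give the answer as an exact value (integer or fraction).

M_X(t) = 4/(5*(1 - e^(t)/5))
K_X(t) = log M_X(t) = -log(1 - e^(t)/5) - log(5) + 2*log(2)
dK/dt = -e^(t)/(e^(t) - 5)
d^2K/dt^2 = 5*e^(t)/(e^(2*t) - 10*e^(t) + 25)
d^3K/dt^3 = (-5*e^(2*t) - 25*e^(t))/(e^(3*t) - 15*e^(2*t) + 75*e^(t) - 125)
d^4K/dt^4 = (5*e^(3*t) + 100*e^(2*t) + 125*e^(t))/(e^(4*t) - 20*e^(3*t) + 150*e^(2*t) - 500*e^(t) + 625)
d^5K/dt^5 = (-5*e^(4*t) - 275*e^(3*t) - 1375*e^(2*t) - 625*e^(t))/(e^(5*t) - 25*e^(4*t) + 250*e^(3*t) - 1250*e^(2*t) + 3125*e^(t) - 3125)

κ_5 = d^5K/dt^5 |_{t=0} = 285/128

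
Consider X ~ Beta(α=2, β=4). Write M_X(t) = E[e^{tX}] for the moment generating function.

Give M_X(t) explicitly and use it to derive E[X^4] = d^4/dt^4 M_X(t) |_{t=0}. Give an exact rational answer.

E[X^4] = d^4M/dt^4 |_{t=0} = 5/126

M_X(t) = ₁F₁(2; 6; t)
dM/dt = ₁F₁(3; 7; t)/3
d^2M/dt^2 = ₁F₁(4; 8; t)/7
d^3M/dt^3 = ₁F₁(5; 9; t)/14
d^4M/dt^4 = 5*₁F₁(6; 10; t)/126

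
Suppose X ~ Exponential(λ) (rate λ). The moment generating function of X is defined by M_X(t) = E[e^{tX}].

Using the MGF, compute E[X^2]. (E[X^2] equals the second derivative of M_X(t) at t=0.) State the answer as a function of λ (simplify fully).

M_X(t) = λ/(λ - t)
dM/dt = λ/(λ^2 - 2*λ*t + t^2)
d^2M/dt^2 = -2*λ/(-λ^3 + 3*λ^2*t - 3*λ*t^2 + t^3)

E[X^2] = d^2M/dt^2 |_{t=0} = 2/λ^2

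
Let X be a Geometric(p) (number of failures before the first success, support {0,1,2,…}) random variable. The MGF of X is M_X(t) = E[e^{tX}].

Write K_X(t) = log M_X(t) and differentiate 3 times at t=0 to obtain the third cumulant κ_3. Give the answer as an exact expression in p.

M_X(t) = p/(-(1 - p)*e^(t) + 1)
K_X(t) = log M_X(t) = log(p) - log(-(1 - p)*e^(t) + 1)

κ_3 = D^3[K](0) = (p^2 - 3*p + 2)/p^3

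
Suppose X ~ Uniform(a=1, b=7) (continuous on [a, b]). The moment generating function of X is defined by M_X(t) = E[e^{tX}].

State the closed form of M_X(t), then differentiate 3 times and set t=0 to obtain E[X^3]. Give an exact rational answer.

E[X^3] = d^3M/dt^3 |_{t=0} = 100

M_X(t) = (e^(7*t) - e^(t))/(6*t)
dM/dt = (7*t*e^(7*t) - t*e^(t) - e^(7*t) + e^(t))/(6*t^2)
d^2M/dt^2 = (49*t^2*e^(7*t) - t^2*e^(t) - 14*t*e^(7*t) + 2*t*e^(t) + 2*e^(7*t) - 2*e^(t))/(6*t^3)
d^3M/dt^3 = (343*t^3*e^(7*t) - t^3*e^(t) - 147*t^2*e^(7*t) + 3*t^2*e^(t) + 42*t*e^(7*t) - 6*t*e^(t) - 6*e^(7*t) + 6*e^(t))/(6*t^4)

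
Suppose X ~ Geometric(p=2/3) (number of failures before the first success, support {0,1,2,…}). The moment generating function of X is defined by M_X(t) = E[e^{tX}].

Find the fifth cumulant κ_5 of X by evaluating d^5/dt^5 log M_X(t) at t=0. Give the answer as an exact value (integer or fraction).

κ_5 = d^5K/dt^5 |_{t=0} = 15

M_X(t) = 2/(3*(1 - e^(t)/3))
K_X(t) = log M_X(t) = -log(1 - e^(t)/3) - log(3) + log(2)
dK/dt = -e^(t)/(e^(t) - 3)
d^2K/dt^2 = 3*e^(t)/(e^(2*t) - 6*e^(t) + 9)
d^3K/dt^3 = (-3*e^(2*t) - 9*e^(t))/(e^(3*t) - 9*e^(2*t) + 27*e^(t) - 27)
d^4K/dt^4 = (3*e^(3*t) + 36*e^(2*t) + 27*e^(t))/(e^(4*t) - 12*e^(3*t) + 54*e^(2*t) - 108*e^(t) + 81)
d^5K/dt^5 = (-3*e^(4*t) - 99*e^(3*t) - 297*e^(2*t) - 81*e^(t))/(e^(5*t) - 15*e^(4*t) + 90*e^(3*t) - 270*e^(2*t) + 405*e^(t) - 243)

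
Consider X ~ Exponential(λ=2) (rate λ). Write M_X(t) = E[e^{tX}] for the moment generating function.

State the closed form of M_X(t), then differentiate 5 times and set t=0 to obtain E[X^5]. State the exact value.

M_X(t) = 2/(2 - t)
D^5[M](t) = 240/(t^6 - 12*t^5 + 60*t^4 - 160*t^3 + 240*t^2 - 192*t + 64)

E[X^5] = D^5[M](0) = 15/4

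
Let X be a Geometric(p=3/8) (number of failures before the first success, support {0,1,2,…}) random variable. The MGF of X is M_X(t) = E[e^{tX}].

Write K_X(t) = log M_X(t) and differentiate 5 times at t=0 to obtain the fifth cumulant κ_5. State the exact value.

κ_5 = K′′′′′(0) = 84760/81

M_X(t) = 3/(8*(1 - 5*e^(t)/8))
K_X(t) = log M_X(t) = -log(1 - 5*e^(t)/8) - 3*log(2) + log(3)
K′(t) = -5*e^(t)/(5*e^(t) - 8)
K′′(t) = 40*e^(t)/(25*e^(2*t) - 80*e^(t) + 64)
K′′′(t) = (-200*e^(2*t) - 320*e^(t))/(125*e^(3*t) - 600*e^(2*t) + 960*e^(t) - 512)
K′′′′(t) = (1000*e^(3*t) + 6400*e^(2*t) + 2560*e^(t))/(625*e^(4*t) - 4000*e^(3*t) + 9600*e^(2*t) - 10240*e^(t) + 4096)
K′′′′′(t) = (-5000*e^(4*t) - 88000*e^(3*t) - 140800*e^(2*t) - 20480*e^(t))/(3125*e^(5*t) - 25000*e^(4*t) + 80000*e^(3*t) - 128000*e^(2*t) + 102400*e^(t) - 32768)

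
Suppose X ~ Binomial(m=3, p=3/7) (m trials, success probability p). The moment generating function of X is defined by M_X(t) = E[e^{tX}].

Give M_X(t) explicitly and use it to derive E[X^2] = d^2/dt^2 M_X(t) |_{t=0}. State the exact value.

M_X(t) = (3*e^(t)/7 + 4/7)^3
M′(t) = 81*e^(3*t)/343 + 216*e^(2*t)/343 + 144*e^(t)/343
M′′(t) = 243*e^(3*t)/343 + 432*e^(2*t)/343 + 144*e^(t)/343

E[X^2] = M′′(0) = 117/49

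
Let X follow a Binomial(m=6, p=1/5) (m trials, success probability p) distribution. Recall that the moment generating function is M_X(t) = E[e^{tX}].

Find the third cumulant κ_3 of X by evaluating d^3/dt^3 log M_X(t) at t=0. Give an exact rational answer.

κ_3 = K′′′(0) = 72/125

M_X(t) = (e^(t)/5 + 4/5)^6
K_X(t) = log M_X(t) = 6*log(e^(t)/5 + 4/5)
K′(t) = 6*e^(t)/(e^(t) + 4)
K′′(t) = 24*e^(t)/(e^(2*t) + 8*e^(t) + 16)
K′′′(t) = (-24*e^(2*t) + 96*e^(t))/(e^(3*t) + 12*e^(2*t) + 48*e^(t) + 64)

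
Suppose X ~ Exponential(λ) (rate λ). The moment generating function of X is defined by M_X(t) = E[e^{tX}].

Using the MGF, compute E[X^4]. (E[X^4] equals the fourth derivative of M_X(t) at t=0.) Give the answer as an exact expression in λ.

E[X^4] = M^(4)(0) = 24/λ^4

M_X(t) = λ/(λ - t)
M^(4)(t) = -24*λ/(-λ^5 + 5*λ^4*t - 10*λ^3*t^2 + 10*λ^2*t^3 - 5*λ*t^4 + t^5)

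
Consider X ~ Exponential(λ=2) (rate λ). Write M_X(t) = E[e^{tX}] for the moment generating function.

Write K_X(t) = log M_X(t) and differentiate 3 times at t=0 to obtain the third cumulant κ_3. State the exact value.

M_X(t) = 2/(2 - t)
K_X(t) = log M_X(t) = -log(2 - t) + log(2)
K^(3)(t) = -2/(t^3 - 6*t^2 + 12*t - 8)

κ_3 = K^(3)(0) = 1/4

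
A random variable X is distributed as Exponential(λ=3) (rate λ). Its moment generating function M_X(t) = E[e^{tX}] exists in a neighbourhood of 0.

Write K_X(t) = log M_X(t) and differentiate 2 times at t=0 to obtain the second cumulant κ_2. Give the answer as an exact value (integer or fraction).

κ_2 = K′′(0) = 1/9

M_X(t) = 3/(3 - t)
K_X(t) = log M_X(t) = -log(3 - t) + log(3)
K′(t) = -1/(t - 3)
K′′(t) = 1/(t^2 - 6*t + 9)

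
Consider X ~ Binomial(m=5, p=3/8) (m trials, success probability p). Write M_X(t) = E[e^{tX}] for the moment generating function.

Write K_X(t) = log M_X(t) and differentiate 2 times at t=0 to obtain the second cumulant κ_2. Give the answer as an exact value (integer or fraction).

κ_2 = K^(2)(0) = 75/64

M_X(t) = (3*e^(t)/8 + 5/8)^5
K_X(t) = log M_X(t) = 5*log(3*e^(t)/8 + 5/8)
K^(2)(t) = 75*e^(t)/(9*e^(2*t) + 30*e^(t) + 25)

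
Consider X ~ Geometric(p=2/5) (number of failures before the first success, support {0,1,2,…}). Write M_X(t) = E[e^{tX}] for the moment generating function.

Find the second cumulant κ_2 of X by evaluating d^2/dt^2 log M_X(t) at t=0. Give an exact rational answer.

M_X(t) = 2/(5*(1 - 3*e^(t)/5))
K_X(t) = log M_X(t) = -log(1 - 3*e^(t)/5) - log(5) + log(2)
K′(t) = -3*e^(t)/(3*e^(t) - 5)
K′′(t) = 15*e^(t)/(9*e^(2*t) - 30*e^(t) + 25)

κ_2 = K′′(0) = 15/4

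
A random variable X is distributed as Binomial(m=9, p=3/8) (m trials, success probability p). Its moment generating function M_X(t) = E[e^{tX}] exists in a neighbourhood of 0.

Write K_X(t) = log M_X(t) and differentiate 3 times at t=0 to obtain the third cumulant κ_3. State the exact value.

M_X(t) = (3*e^(t)/8 + 5/8)^9
K_X(t) = log M_X(t) = 9*log(3*e^(t)/8 + 5/8)
D^3[K](t) = (-405*e^(2*t) + 675*e^(t))/(27*e^(3*t) + 135*e^(2*t) + 225*e^(t) + 125)

κ_3 = D^3[K](0) = 135/256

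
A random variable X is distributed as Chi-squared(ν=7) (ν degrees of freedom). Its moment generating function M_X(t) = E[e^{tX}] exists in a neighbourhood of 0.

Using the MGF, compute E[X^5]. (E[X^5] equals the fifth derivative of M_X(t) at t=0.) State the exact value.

E[X^5] = d^5M/dt^5 |_{t=0} = 135135

M_X(t) = (1 - 2*t)^(-7/2)
dM/dt = 7/(16*t^4*√(1 - 2*t) - 32*t^3*√(1 - 2*t) + 24*t^2*√(1 - 2*t) - 8*t*√(1 - 2*t) + √(1 - 2*t))
d^2M/dt^2 = -63/(32*t^5*√(1 - 2*t) - 80*t^4*√(1 - 2*t) + 80*t^3*√(1 - 2*t) - 40*t^2*√(1 - 2*t) + 10*t*√(1 - 2*t) - √(1 - 2*t))
d^3M/dt^3 = 693/(64*t^6*√(1 - 2*t) - 192*t^5*√(1 - 2*t) + 240*t^4*√(1 - 2*t) - 160*t^3*√(1 - 2*t) + 60*t^2*√(1 - 2*t) - 12*t*√(1 - 2*t) + √(1 - 2*t))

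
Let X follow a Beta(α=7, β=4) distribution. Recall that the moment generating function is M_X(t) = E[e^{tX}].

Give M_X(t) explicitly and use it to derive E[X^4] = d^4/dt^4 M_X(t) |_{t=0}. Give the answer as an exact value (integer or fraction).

M_X(t) = ₁F₁(7; 11; t)
dM/dt = 7*₁F₁(8; 12; t)/11
d^2M/dt^2 = 14*₁F₁(9; 13; t)/33
d^3M/dt^3 = 42*₁F₁(10; 14; t)/143
d^4M/dt^4 = 30*₁F₁(11; 15; t)/143

E[X^4] = d^4M/dt^4 |_{t=0} = 30/143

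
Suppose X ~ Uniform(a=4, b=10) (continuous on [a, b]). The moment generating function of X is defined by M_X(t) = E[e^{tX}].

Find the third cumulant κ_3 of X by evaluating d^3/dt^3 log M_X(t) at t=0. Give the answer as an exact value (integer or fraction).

κ_3 = D^3[K](0) = 0

M_X(t) = (e^(10*t) - e^(4*t))/(6*t)
K_X(t) = log M_X(t) = -log(t) + log(e^(10*t) - e^(4*t)) - log(6)
D^3[K](t) = (216*t^3*e^(12*t) + 216*t^3*e^(6*t) - 2*e^(18*t) + 6*e^(12*t) - 6*e^(6*t) + 2)/(t^3*e^(18*t) - 3*t^3*e^(12*t) + 3*t^3*e^(6*t) - t^3)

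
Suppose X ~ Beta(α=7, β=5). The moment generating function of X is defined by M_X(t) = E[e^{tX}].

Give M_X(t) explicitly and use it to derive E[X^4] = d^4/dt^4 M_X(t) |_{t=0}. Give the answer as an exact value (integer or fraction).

E[X^4] = D^4[M](0) = 2/13

M_X(t) = ₁F₁(7; 12; t)
D^4[M](t) = 2*₁F₁(11; 16; t)/13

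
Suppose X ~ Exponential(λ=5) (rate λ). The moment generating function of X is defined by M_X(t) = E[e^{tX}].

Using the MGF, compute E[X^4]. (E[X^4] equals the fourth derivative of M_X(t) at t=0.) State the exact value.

E[X^4] = d^4M/dt^4 |_{t=0} = 24/625

M_X(t) = 5/(5 - t)
dM/dt = 5/(t^2 - 10*t + 25)
d^2M/dt^2 = -10/(t^3 - 15*t^2 + 75*t - 125)
d^3M/dt^3 = 30/(t^4 - 20*t^3 + 150*t^2 - 500*t + 625)
d^4M/dt^4 = -120/(t^5 - 25*t^4 + 250*t^3 - 1250*t^2 + 3125*t - 3125)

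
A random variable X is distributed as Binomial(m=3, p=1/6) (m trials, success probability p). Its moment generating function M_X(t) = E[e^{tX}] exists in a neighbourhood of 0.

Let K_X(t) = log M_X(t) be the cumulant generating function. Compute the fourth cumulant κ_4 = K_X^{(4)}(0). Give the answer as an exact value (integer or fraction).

M_X(t) = (e^(t)/6 + 5/6)^3
K_X(t) = log M_X(t) = 3*log(e^(t)/6 + 5/6)
dK/dt = 3*e^(t)/(e^(t) + 5)
d^2K/dt^2 = 15*e^(t)/(e^(2*t) + 10*e^(t) + 25)
d^3K/dt^3 = (-15*e^(2*t) + 75*e^(t))/(e^(3*t) + 15*e^(2*t) + 75*e^(t) + 125)
d^4K/dt^4 = (15*e^(3*t) - 300*e^(2*t) + 375*e^(t))/(e^(4*t) + 20*e^(3*t) + 150*e^(2*t) + 500*e^(t) + 625)

κ_4 = d^4K/dt^4 |_{t=0} = 5/72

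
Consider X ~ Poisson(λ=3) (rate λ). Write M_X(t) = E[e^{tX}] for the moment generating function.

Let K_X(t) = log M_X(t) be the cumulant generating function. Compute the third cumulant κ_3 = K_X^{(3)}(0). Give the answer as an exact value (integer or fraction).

M_X(t) = e^(3*e^(t) - 3)
K_X(t) = log M_X(t) = 3*e^(t) - 3
K′(t) = 3*e^(t)
K′′(t) = 3*e^(t)
K′′′(t) = 3*e^(t)

κ_3 = K′′′(0) = 3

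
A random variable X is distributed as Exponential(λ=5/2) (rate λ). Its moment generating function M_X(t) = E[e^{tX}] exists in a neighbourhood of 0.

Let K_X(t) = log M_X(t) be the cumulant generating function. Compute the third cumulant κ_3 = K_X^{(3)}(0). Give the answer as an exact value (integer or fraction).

M_X(t) = 5/(2*(5/2 - t))
K_X(t) = log M_X(t) = -log(5/2 - t) - log(2) + log(5)
K′(t) = -2/(2*t - 5)
K′′(t) = 4/(4*t^2 - 20*t + 25)
K′′′(t) = -16/(8*t^3 - 60*t^2 + 150*t - 125)

κ_3 = K′′′(0) = 16/125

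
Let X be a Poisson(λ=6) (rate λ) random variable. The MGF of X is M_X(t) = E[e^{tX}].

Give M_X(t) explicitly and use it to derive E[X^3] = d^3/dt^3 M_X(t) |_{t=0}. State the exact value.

M_X(t) = e^(6*e^(t) - 6)
D^3[M](t) = (216*e^(3*t)*e^(6*e^(t)) + 108*e^(2*t)*e^(6*e^(t)) + 6*e^(t)*e^(6*e^(t)))*e^(-6)

E[X^3] = D^3[M](0) = 330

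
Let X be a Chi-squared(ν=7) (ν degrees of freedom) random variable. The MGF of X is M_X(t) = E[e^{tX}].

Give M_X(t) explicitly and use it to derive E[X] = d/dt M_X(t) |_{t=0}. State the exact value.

M_X(t) = (1 - 2*t)^(-7/2)
M^(1)(t) = 7/(16*t^4*√(1 - 2*t) - 32*t^3*√(1 - 2*t) + 24*t^2*√(1 - 2*t) - 8*t*√(1 - 2*t) + √(1 - 2*t))

E[X] = M^(1)(0) = 7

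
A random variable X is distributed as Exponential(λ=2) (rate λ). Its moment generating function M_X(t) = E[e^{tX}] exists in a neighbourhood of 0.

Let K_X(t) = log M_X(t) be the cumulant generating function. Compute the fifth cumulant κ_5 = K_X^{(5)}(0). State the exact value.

M_X(t) = 2/(2 - t)
K_X(t) = log M_X(t) = -log(2 - t) + log(2)
dK/dt = -1/(t - 2)
d^2K/dt^2 = 1/(t^2 - 4*t + 4)
d^3K/dt^3 = -2/(t^3 - 6*t^2 + 12*t - 8)
d^4K/dt^4 = 6/(t^4 - 8*t^3 + 24*t^2 - 32*t + 16)
d^5K/dt^5 = -24/(t^5 - 10*t^4 + 40*t^3 - 80*t^2 + 80*t - 32)

κ_5 = d^5K/dt^5 |_{t=0} = 3/4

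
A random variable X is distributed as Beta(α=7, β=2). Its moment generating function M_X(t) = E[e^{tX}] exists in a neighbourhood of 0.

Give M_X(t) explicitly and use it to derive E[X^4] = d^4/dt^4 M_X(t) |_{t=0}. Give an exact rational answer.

M_X(t) = ₁F₁(7; 9; t)
dM/dt = 7*₁F₁(8; 10; t)/9
d^2M/dt^2 = 28*₁F₁(9; 11; t)/45
d^3M/dt^3 = 28*₁F₁(10; 12; t)/55
d^4M/dt^4 = 14*₁F₁(11; 13; t)/33

E[X^4] = d^4M/dt^4 |_{t=0} = 14/33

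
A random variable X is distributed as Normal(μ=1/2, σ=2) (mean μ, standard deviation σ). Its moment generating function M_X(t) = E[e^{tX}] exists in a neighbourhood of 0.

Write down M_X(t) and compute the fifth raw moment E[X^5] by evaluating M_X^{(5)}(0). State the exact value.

E[X^5] = M′′′′′(0) = 4001/32

M_X(t) = e^(2*t^2 + t/2)
M′(t) = 4*t*e^(t/2)*e^(2*t^2) + e^(t/2)*e^(2*t^2)/2
M′′(t) = 16*t^2*e^(t/2)*e^(2*t^2) + 4*t*e^(t/2)*e^(2*t^2) + 17*e^(t/2)*e^(2*t^2)/4
M′′′(t) = 64*t^3*e^(t/2)*e^(2*t^2) + 24*t^2*e^(t/2)*e^(2*t^2) + 51*t*e^(t/2)*e^(2*t^2) + 49*e^(t/2)*e^(2*t^2)/8
M′′′′(t) = 256*t^4*e^(t/2)*e^(2*t^2) + 128*t^3*e^(t/2)*e^(2*t^2) + 408*t^2*e^(t/2)*e^(2*t^2) + 98*t*e^(t/2)*e^(2*t^2) + 865*e^(t/2)*e^(2*t^2)/16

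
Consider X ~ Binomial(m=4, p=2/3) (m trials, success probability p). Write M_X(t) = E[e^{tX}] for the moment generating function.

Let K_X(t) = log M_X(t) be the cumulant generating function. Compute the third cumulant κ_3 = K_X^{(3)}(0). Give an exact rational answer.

M_X(t) = (2*e^(t)/3 + 1/3)^4
K_X(t) = log M_X(t) = 4*log(2*e^(t)/3 + 1/3)
K^(3)(t) = (-16*e^(2*t) + 8*e^(t))/(8*e^(3*t) + 12*e^(2*t) + 6*e^(t) + 1)

κ_3 = K^(3)(0) = -8/27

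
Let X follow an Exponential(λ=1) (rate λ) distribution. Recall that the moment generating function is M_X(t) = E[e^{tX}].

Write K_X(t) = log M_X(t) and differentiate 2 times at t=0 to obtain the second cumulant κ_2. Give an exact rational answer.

κ_2 = K′′(0) = 1

M_X(t) = 1/(1 - t)
K_X(t) = log M_X(t) = -log(1 - t)
K′(t) = -1/(t - 1)
K′′(t) = 1/(t^2 - 2*t + 1)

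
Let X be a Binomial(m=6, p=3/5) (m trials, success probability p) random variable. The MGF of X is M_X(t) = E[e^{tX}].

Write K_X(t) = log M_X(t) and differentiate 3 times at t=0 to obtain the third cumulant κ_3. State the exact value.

κ_3 = K^(3)(0) = -36/125

M_X(t) = (3*e^(t)/5 + 2/5)^6
K_X(t) = log M_X(t) = 6*log(3*e^(t)/5 + 2/5)
K^(3)(t) = (-108*e^(2*t) + 72*e^(t))/(27*e^(3*t) + 54*e^(2*t) + 36*e^(t) + 8)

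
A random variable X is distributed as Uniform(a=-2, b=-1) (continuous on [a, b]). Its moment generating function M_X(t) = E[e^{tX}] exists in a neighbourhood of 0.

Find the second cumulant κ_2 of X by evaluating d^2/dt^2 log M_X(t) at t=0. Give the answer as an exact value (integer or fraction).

M_X(t) = (e^(-t) - e^(-2*t))/t
K_X(t) = log M_X(t) = -log(t) + log(e^(-t) - e^(-2*t))
K^(2)(t) = (-t^2*e^(t) + e^(2*t) - 2*e^(t) + 1)/(t^2*e^(2*t) - 2*t^2*e^(t) + t^2)

κ_2 = K^(2)(0) = 1/12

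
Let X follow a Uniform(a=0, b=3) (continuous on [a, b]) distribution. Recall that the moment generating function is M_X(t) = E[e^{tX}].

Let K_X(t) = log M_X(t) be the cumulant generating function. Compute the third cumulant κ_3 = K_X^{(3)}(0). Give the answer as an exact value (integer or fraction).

κ_3 = d^3K/dt^3 |_{t=0} = 0

M_X(t) = (e^(3*t) - 1)/(3*t)
K_X(t) = log M_X(t) = -log(t) + log(e^(3*t) - 1) - log(3)
dK/dt = (3*t*e^(3*t) - e^(3*t) + 1)/(t*e^(3*t) - t)
d^2K/dt^2 = (-9*t^2*e^(3*t) + e^(6*t) - 2*e^(3*t) + 1)/(t^2*e^(6*t) - 2*t^2*e^(3*t) + t^2)
d^3K/dt^3 = (27*t^3*e^(6*t) + 27*t^3*e^(3*t) - 2*e^(9*t) + 6*e^(6*t) - 6*e^(3*t) + 2)/(t^3*e^(9*t) - 3*t^3*e^(6*t) + 3*t^3*e^(3*t) - t^3)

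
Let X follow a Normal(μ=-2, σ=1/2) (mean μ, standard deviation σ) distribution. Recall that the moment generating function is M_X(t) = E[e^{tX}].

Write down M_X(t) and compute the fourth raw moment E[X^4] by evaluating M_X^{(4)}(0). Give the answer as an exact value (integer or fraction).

E[X^4] = d^4M/dt^4 |_{t=0} = 355/16

M_X(t) = e^(t^2/8 - 2*t)
dM/dt = t*e^(-2*t)*e^(t^2/8)/4 - 2*e^(-2*t)*e^(t^2/8)
d^2M/dt^2 = (t^2*e^(t^2/8) - 16*t*e^(t^2/8) + 68*e^(t^2/8))*e^(-2*t)/16
d^3M/dt^3 = (t^3*e^(t^2/8) - 24*t^2*e^(t^2/8) + 204*t*e^(t^2/8) - 608*e^(t^2/8))*e^(-2*t)/64
d^4M/dt^4 = (t^4*e^(t^2/8) - 32*t^3*e^(t^2/8) + 408*t^2*e^(t^2/8) - 2432*t*e^(t^2/8) + 5680*e^(t^2/8))*e^(-2*t)/256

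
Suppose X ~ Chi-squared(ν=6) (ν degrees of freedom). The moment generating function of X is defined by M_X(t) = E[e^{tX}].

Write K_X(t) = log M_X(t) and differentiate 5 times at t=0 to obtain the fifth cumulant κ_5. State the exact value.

κ_5 = D^5[K](0) = 2304

M_X(t) = (1 - 2*t)^(-3)
K_X(t) = log M_X(t) = -3*log(1 - 2*t)
D^5[K](t) = -2304/(32*t^5 - 80*t^4 + 80*t^3 - 40*t^2 + 10*t - 1)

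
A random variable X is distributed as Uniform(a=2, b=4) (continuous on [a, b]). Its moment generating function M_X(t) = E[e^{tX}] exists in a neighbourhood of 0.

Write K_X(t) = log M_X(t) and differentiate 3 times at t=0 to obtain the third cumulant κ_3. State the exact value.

M_X(t) = (e^(4*t) - e^(2*t))/(2*t)
K_X(t) = log M_X(t) = -log(t) + log(e^(4*t) - e^(2*t)) - log(2)
K′(t) = (4*t*e^(2*t) - 2*t - e^(2*t) + 1)/(t*e^(2*t) - t)
K′′(t) = (-4*t^2*e^(2*t) + e^(4*t) - 2*e^(2*t) + 1)/(t^2*e^(4*t) - 2*t^2*e^(2*t) + t^2)
K′′′(t) = (8*t^3*e^(4*t) + 8*t^3*e^(2*t) - 2*e^(6*t) + 6*e^(4*t) - 6*e^(2*t) + 2)/(t^3*e^(6*t) - 3*t^3*e^(4*t) + 3*t^3*e^(2*t) - t^3)

κ_3 = K′′′(0) = 0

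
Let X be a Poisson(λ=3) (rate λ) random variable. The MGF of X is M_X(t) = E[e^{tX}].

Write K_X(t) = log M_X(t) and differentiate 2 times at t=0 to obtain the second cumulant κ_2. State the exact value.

κ_2 = K′′(0) = 3

M_X(t) = e^(3*e^(t) - 3)
K_X(t) = log M_X(t) = 3*e^(t) - 3
K′(t) = 3*e^(t)
K′′(t) = 3*e^(t)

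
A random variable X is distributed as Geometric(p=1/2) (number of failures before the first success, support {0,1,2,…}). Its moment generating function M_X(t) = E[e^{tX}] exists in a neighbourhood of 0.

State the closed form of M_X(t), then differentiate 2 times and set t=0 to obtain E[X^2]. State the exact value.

M_X(t) = 1/(2*(1 - e^(t)/2))
dM/dt = e^(t)/(e^(2*t) - 4*e^(t) + 4)
d^2M/dt^2 = (-e^(2*t) - 2*e^(t))/(e^(3*t) - 6*e^(2*t) + 12*e^(t) - 8)

E[X^2] = d^2M/dt^2 |_{t=0} = 3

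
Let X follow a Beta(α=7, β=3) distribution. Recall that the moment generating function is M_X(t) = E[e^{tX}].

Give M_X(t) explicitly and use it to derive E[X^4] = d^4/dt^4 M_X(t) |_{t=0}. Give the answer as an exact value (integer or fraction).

M_X(t) = ₁F₁(7; 10; t)
D^4[M](t) = 42*₁F₁(11; 14; t)/143

E[X^4] = D^4[M](0) = 42/143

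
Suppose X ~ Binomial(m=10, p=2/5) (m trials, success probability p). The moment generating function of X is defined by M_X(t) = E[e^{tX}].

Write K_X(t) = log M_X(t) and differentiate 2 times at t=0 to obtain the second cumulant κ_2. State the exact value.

κ_2 = d^2K/dt^2 |_{t=0} = 12/5

M_X(t) = (2*e^(t)/5 + 3/5)^10
K_X(t) = log M_X(t) = 10*log(2*e^(t)/5 + 3/5)
dK/dt = 20*e^(t)/(2*e^(t) + 3)
d^2K/dt^2 = 60*e^(t)/(4*e^(2*t) + 12*e^(t) + 9)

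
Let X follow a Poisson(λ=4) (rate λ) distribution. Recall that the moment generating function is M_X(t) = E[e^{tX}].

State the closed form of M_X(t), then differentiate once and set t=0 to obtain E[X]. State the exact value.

E[X] = D[M](0) = 4

M_X(t) = e^(4*e^(t) - 4)
D[M](t) = 4*e^(-4)*e^(t)*e^(4*e^(t))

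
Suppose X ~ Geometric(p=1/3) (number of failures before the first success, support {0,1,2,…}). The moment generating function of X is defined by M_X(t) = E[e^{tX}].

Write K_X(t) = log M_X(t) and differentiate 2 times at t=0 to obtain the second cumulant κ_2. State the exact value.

M_X(t) = 1/(3*(1 - 2*e^(t)/3))
K_X(t) = log M_X(t) = -log(1 - 2*e^(t)/3) - log(3)
K^(2)(t) = 6*e^(t)/(4*e^(2*t) - 12*e^(t) + 9)

κ_2 = K^(2)(0) = 6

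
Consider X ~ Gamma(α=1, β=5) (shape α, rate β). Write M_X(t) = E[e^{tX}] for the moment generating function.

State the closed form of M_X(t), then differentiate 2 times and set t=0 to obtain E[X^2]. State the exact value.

M_X(t) = 5/(5 - t)
M′(t) = 5/(t^2 - 10*t + 25)
M′′(t) = -10/(t^3 - 15*t^2 + 75*t - 125)

E[X^2] = M′′(0) = 2/25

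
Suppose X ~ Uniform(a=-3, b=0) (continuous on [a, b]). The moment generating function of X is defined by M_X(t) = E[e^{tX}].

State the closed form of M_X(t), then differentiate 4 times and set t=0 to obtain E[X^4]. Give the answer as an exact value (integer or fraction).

E[X^4] = M′′′′(0) = 81/5

M_X(t) = (1 - e^(-3*t))/(3*t)
M′(t) = (3*t - e^(3*t) + 1)*e^(-3*t)/(3*t^2)
M′′(t) = (-9*t^2 - 6*t + 2*e^(3*t) - 2)*e^(-3*t)/(3*t^3)
M′′′(t) = (9*t^3 + 9*t^2 + 6*t - 2*e^(3*t) + 2)*e^(-3*t)/t^4
M′′′′(t) = (-27*t^4 - 36*t^3 - 36*t^2 - 24*t + 8*e^(3*t) - 8)*e^(-3*t)/t^5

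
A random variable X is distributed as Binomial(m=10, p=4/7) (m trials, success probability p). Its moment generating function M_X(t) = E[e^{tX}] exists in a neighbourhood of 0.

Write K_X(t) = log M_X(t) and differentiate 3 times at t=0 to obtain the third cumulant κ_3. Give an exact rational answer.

M_X(t) = (4*e^(t)/7 + 3/7)^10
K_X(t) = log M_X(t) = 10*log(4*e^(t)/7 + 3/7)
dK/dt = 40*e^(t)/(4*e^(t) + 3)
d^2K/dt^2 = 120*e^(t)/(16*e^(2*t) + 24*e^(t) + 9)
d^3K/dt^3 = (-480*e^(2*t) + 360*e^(t))/(64*e^(3*t) + 144*e^(2*t) + 108*e^(t) + 27)

κ_3 = d^3K/dt^3 |_{t=0} = -120/343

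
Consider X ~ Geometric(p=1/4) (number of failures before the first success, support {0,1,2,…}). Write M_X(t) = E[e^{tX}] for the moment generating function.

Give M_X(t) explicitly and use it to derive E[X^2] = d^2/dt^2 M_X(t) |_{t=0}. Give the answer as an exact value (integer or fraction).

M_X(t) = 1/(4*(1 - 3*e^(t)/4))
M′(t) = 3*e^(t)/(9*e^(2*t) - 24*e^(t) + 16)
M′′(t) = (-9*e^(2*t) - 12*e^(t))/(27*e^(3*t) - 108*e^(2*t) + 144*e^(t) - 64)

E[X^2] = M′′(0) = 21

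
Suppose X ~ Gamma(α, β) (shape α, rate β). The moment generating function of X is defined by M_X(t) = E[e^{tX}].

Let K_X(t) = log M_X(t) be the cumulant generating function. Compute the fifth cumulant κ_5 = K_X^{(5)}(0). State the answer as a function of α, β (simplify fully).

κ_5 = K′′′′′(0) = 24*α/β^5

M_X(t) = (β/(β - t))^α
K_X(t) = log M_X(t) = α*(log(β) - log(β - t))
K′(t) = -α/(-β + t)
K′′(t) = α/(β^2 - 2*β*t + t^2)
K′′′(t) = -2*α/(-β^3 + 3*β^2*t - 3*β*t^2 + t^3)
K′′′′(t) = 6*α/(β^4 - 4*β^3*t + 6*β^2*t^2 - 4*β*t^3 + t^4)
K′′′′′(t) = -24*α/(-β^5 + 5*β^4*t - 10*β^3*t^2 + 10*β^2*t^3 - 5*β*t^4 + t^5)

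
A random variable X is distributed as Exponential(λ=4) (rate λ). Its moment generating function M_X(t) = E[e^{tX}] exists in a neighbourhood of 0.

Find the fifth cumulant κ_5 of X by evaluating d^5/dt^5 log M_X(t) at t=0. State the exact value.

κ_5 = d^5K/dt^5 |_{t=0} = 3/128

M_X(t) = 4/(4 - t)
K_X(t) = log M_X(t) = -log(4 - t) + 2*log(2)
dK/dt = -1/(t - 4)
d^2K/dt^2 = 1/(t^2 - 8*t + 16)
d^3K/dt^3 = -2/(t^3 - 12*t^2 + 48*t - 64)
d^4K/dt^4 = 6/(t^4 - 16*t^3 + 96*t^2 - 256*t + 256)
d^5K/dt^5 = -24/(t^5 - 20*t^4 + 160*t^3 - 640*t^2 + 1280*t - 1024)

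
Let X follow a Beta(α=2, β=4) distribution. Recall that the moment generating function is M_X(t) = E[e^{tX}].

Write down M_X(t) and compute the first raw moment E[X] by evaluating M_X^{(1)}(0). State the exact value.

E[X] = dM/dt |_{t=0} = 1/3

M_X(t) = ₁F₁(2; 6; t)
dM/dt = ₁F₁(3; 7; t)/3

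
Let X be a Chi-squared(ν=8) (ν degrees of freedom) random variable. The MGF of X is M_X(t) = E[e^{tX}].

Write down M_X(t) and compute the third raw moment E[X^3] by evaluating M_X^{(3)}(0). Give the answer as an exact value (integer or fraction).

M_X(t) = (1 - 2*t)^(-4)
M′(t) = -8/(32*t^5 - 80*t^4 + 80*t^3 - 40*t^2 + 10*t - 1)
M′′(t) = 80/(64*t^6 - 192*t^5 + 240*t^4 - 160*t^3 + 60*t^2 - 12*t + 1)
M′′′(t) = -960/(128*t^7 - 448*t^6 + 672*t^5 - 560*t^4 + 280*t^3 - 84*t^2 + 14*t - 1)

E[X^3] = M′′′(0) = 960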